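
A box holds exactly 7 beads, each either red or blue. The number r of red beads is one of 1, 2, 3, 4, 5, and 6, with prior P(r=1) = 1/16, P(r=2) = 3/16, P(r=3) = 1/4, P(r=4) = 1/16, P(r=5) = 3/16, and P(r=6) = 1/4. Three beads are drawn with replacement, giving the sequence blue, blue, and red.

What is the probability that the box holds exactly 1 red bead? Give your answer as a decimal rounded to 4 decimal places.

For each hypothesis, P(data | H) works out to: P(data | r = 1) = (6/7)(6/7)(1/7) = 0.10496; P(data | r = 2) = (5/7)(5/7)(2/7) = 0.14577; P(data | r = 3) = (4/7)(4/7)(3/7) = 0.13994; P(data | r = 4) = (3/7)(3/7)(4/7) = 0.10496; P(data | r = 5) = (2/7)(2/7)(5/7) = 0.058309; P(data | r = 6) = (1/7)(1/7)(6/7) = 0.017493.
Weighting by the prior gives 1/16 · 0.10496 = 0.0065598, 3/16 · 0.14577 = 0.027332, 1/4 · 0.13994 = 0.034985, 1/16 · 0.10496 = 0.0065598, 3/16 · 0.058309 = 0.010933, 1/4 · 0.017493 = 0.0043732; with total 0.090743.
Therefore the posterior P(r = 1 | data) = (0.0065598) / (0.090743) = 0.072289.

0.0723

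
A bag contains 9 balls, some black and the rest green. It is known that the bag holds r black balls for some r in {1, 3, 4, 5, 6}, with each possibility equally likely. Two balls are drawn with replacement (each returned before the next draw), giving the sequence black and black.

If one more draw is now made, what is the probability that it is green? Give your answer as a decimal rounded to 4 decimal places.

0.4470

The likelihood of the observed sequence under each hypothesis: P(data | r = 1) = (1/9)(1/9) = 1/81; P(data | r = 3) = (3/9)(3/9) = 1/9; P(data | r = 4) = (4/9)(4/9) = 16/81; P(data | r = 5) = (5/9)(5/9) = 25/81; P(data | r = 6) = (6/9)(6/9) = 4/9.
The prior-weighted likelihoods are 1/5 · 1/81 = 1/405, 1/5 · 1/9 = 1/45, 1/5 · 16/81 = 16/405, 1/5 · 25/81 = 5/81, 1/5 · 4/9 = 4/45; these sum to 29/135.
Normalising, the posterior is P(r = 1 | data) = 1/87, P(r = 3 | data) = 3/29, P(r = 4 | data) = 16/87, P(r = 5 | data) = 25/87, P(r = 6 | data) = 12/29.
The predictive probability is P(green next | data) = (8/9)(1/87) + (2/3)(3/29) + (5/9)(16/87) + (4/9)(25/87) + (1/3)(12/29) = 350/783.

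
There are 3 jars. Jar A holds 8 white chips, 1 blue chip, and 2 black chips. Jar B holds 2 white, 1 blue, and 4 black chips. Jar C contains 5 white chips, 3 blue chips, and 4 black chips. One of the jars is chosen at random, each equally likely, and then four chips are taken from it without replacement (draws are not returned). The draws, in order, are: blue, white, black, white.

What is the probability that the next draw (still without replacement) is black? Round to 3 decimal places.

0.436

The likelihood of the observed sequence under each hypothesis: P(data | jar A) = (1/11)(8/10)(2/9)(7/8) = 0.014141; P(data | jar B) = (1/7)(2/6)(4/5)(1/4) = 0.0095238; P(data | jar C) = (3/12)(5/11)(4/10)(4/9) = 0.020202.
The prior-weighted likelihoods are 1/3 · 0.014141 = 0.0047138, 1/3 · 0.0095238 = 0.0031746, 1/3 · 0.020202 = 0.006734; with total 0.014622.
Normalising, the posterior is P(jar A | data) = 0.32237, P(jar B | data) = 0.21711, P(jar C | data) = 0.46053.
The predictive probability is P(black next | data) = (1/7)(0.32237) + (1)(0.21711) + (3/8)(0.46053) = 0.43586.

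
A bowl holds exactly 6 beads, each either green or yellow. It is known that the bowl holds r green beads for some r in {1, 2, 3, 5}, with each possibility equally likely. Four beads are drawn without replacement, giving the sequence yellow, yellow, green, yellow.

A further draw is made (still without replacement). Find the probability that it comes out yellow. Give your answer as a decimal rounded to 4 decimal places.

Compute the likelihood of the observed sequence for each case: P(data | r = 1) = (5/6)(4/5)(1/4)(3/3) = 1/6; P(data | r = 2) = (4/6)(3/5)(2/4)(2/3) = 2/15; P(data | r = 3) = (3/6)(2/5)(3/4)(1/3) = 1/20; P(data | r = 5) = (1/6)(0/5) = 0.
Multiplying each by its prior: 1/4 · 1/6 = 1/24, 1/4 · 2/15 = 1/30, 1/4 · 1/20 = 1/80, 1/4 · 0 = 0; summing to 7/80.
Dividing through by the total gives posterior P(r = 1 | data) = 10/21, P(r = 2 | data) = 8/21, P(r = 3 | data) = 1/7, P(r = 5 | data) = 0.
So P(yellow next | data) = Σ P(yellow next | H) P(H | data) = (1)(10/21) + (1/2)(8/21) + (0)(1/7) = 2/3.

0.6667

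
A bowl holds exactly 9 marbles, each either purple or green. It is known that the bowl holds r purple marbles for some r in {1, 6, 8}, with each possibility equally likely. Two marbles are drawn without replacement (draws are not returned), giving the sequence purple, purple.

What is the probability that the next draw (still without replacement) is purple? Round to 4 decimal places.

The likelihood of the observed sequence under each hypothesis: P(data | r = 1) = (1/9)(0/8) = 0; P(data | r = 6) = (6/9)(5/8) = 5/12; P(data | r = 8) = (8/9)(7/8) = 7/9.
Multiplying each by its prior: 1/3 · 0 = 0, 1/3 · 5/12 = 5/36, 1/3 · 7/9 = 7/27; these sum to 43/108.
The posterior is then P(r = 1 | data) = 0, P(r = 6 | data) = 15/43, P(r = 8 | data) = 28/43.
So P(purple next | data) = Σ P(purple next | H) P(H | data) = (4/7)(15/43) + (6/7)(28/43) = 228/301.

0.7575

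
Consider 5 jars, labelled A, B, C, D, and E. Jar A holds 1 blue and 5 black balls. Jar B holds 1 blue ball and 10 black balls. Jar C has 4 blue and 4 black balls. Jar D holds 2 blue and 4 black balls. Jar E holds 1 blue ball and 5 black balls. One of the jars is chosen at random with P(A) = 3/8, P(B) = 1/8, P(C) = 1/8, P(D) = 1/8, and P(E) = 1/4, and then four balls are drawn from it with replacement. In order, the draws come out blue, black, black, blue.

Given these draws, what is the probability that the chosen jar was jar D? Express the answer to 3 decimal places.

0.230

Under each hypothesis, the probability of the observed sequence is: P(data | jar A) = (1/6)(5/6)(5/6)(1/6) = 0.01929; P(data | jar B) = (1/11)(10/11)(10/11)(1/11) = 0.0068301; P(data | jar C) = (4/8)(4/8)(4/8)(4/8) = 0.0625; P(data | jar D) = (2/6)(4/6)(4/6)(2/6) = 0.049383; P(data | jar E) = (1/6)(5/6)(5/6)(1/6) = 0.01929.
The prior-weighted likelihoods are 3/8 · 0.01929 = 0.0072338, 1/8 · 0.0068301 = 0.00085377, 1/8 · 0.0625 = 0.0078125, 1/8 · 0.049383 = 0.0061728, 1/4 · 0.01929 = 0.0048225; summing to 0.026895.
By Bayes' rule, P(jar D | data) = (0.0061728) / (0.026895) = 0.22951.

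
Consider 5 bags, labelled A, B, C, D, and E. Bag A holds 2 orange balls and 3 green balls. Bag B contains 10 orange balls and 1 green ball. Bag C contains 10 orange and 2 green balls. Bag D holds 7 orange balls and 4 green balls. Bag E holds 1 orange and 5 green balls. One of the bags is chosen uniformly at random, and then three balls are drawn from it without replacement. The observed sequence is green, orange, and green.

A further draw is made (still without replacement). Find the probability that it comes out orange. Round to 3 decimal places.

Compute the likelihood of the observed sequence for each case: P(data | bag A) = (3/5)(2/4)(2/3) = 1/5; P(data | bag B) = (1/11)(10/10)(0/9) = 0; P(data | bag C) = (2/12)(10/11)(1/10) = 1/66; P(data | bag D) = (4/11)(7/10)(3/9) = 14/165; P(data | bag E) = (5/6)(1/5)(4/4) = 1/6.
Multiplying each by its prior: 1/5 · 1/5 = 1/25, 1/5 · 0 = 0, 1/5 · 1/66 = 1/330, 1/5 · 14/165 = 14/825, 1/5 · 1/6 = 1/30; these sum to 7/75.
Normalising, the posterior is P(bag A | data) = 3/7, P(bag B | data) = 0, P(bag C | data) = 5/154, P(bag D | data) = 2/11, P(bag E | data) = 5/14.
Averaging over the posterior, P(orange next | data) = (1/2)(3/7) + (1)(5/154) + (3/4)(2/11) + (0)(5/14) = 59/154.

0.383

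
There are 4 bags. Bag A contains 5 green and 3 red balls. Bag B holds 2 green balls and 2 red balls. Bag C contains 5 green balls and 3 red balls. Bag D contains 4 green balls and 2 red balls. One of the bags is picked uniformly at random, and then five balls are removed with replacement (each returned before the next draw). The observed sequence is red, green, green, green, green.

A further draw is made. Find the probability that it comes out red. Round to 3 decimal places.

Under each hypothesis, the probability of the observed sequence is: P(data | bag A) = (3/8)(5/8)(5/8)(5/8)(5/8) = 0.05722; P(data | bag B) = (2/4)(2/4)(2/4)(2/4)(2/4) = 0.03125; P(data | bag C) = (3/8)(5/8)(5/8)(5/8)(5/8) = 0.05722; P(data | bag D) = (2/6)(4/6)(4/6)(4/6)(4/6) = 0.065844.
Weighting by the prior gives 1/4 · 0.05722 = 0.014305, 1/4 · 0.03125 = 0.0078125, 1/4 · 0.05722 = 0.014305, 1/4 · 0.065844 = 0.016461; summing to 0.052884.
Dividing through by the total gives posterior P(bag A | data) = 0.2705, P(bag B | data) = 0.14773, P(bag C | data) = 0.2705, P(bag D | data) = 0.31127.
So P(red next | data) = Σ P(red next | H) P(H | data) = (3/8)(0.2705) + (1/2)(0.14773) + (3/8)(0.2705) + (1/3)(0.31127) = 0.3805.

0.380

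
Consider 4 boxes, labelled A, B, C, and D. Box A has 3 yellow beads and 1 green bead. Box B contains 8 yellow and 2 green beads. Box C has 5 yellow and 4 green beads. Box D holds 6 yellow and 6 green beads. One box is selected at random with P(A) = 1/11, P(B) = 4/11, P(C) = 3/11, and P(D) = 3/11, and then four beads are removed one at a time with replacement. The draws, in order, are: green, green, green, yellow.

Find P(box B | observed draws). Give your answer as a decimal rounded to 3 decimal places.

0.069

For each hypothesis, P(data | H) works out to: P(data | box A) = (1/4)(1/4)(1/4)(3/4) = 0.011719; P(data | box B) = (2/10)(2/10)(2/10)(8/10) = 0.0064; P(data | box C) = (4/9)(4/9)(4/9)(5/9) = 0.048773; P(data | box D) = (6/12)(6/12)(6/12)(6/12) = 0.0625.
Multiplying each by its prior: 1/11 · 0.011719 = 0.0010653, 4/11 · 0.0064 = 0.0023273, 3/11 · 0.048773 = 0.013302, 3/11 · 0.0625 = 0.017045; summing to 0.03374.
Therefore the posterior P(box B | data) = (0.0023273) / (0.03374) = 0.068977.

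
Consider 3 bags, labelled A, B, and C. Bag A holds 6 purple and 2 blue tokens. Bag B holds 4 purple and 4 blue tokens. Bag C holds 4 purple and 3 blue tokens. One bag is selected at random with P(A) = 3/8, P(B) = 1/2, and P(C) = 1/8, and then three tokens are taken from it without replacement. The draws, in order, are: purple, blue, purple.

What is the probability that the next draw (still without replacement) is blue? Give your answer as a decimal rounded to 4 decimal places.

0.4190

Under each hypothesis, the probability of the observed sequence is: P(data | bag A) = (6/8)(2/7)(5/6) = 0.17857; P(data | bag B) = (4/8)(4/7)(3/6) = 0.14286; P(data | bag C) = (4/7)(3/6)(3/5) = 0.17143.
Weighting by the prior gives 3/8 · 0.17857 = 0.066964, 1/2 · 0.14286 = 0.071429, 1/8 · 0.17143 = 0.021429; with total 0.15982.
The posterior is then P(bag A | data) = 0.41899, P(bag B | data) = 0.44693, P(bag C | data) = 0.13408.
So P(blue next | data) = Σ P(blue next | H) P(H | data) = (1/5)(0.41899) + (3/5)(0.44693) + (1/2)(0.13408) = 0.41899.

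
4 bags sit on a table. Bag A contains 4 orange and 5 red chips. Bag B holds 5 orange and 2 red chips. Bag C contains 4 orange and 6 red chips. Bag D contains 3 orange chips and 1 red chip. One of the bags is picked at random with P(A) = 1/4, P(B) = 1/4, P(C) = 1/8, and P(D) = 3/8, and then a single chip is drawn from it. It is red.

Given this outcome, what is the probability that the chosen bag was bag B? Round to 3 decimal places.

Compute the likelihood of this draw for each case: P(data | bag A) = (5/9) = 0.55556; P(data | bag B) = (2/7) = 0.28571; P(data | bag C) = (6/10) = 0.6; P(data | bag D) = (1/4) = 0.25.
The prior-weighted likelihoods are 1/4 · 0.55556 = 0.13889, 1/4 · 0.28571 = 0.071429, 1/8 · 0.6 = 0.075, 3/8 · 0.25 = 0.09375; these sum to 0.37907.
By Bayes' rule, P(bag B | data) = (0.071429) / (0.37907) = 0.18843.

0.188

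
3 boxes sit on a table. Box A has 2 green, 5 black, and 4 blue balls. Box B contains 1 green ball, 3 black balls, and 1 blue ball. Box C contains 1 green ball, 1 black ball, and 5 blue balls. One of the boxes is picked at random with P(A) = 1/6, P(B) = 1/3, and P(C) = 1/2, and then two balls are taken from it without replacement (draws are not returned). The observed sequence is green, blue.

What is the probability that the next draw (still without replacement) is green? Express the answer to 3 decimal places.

0.015

Compute the likelihood of the observed sequence for each case: P(data | box A) = (2/11)(4/10) = 4/55; P(data | box B) = (1/5)(1/4) = 1/20; P(data | box C) = (1/7)(5/6) = 5/42.
Multiplying each by its prior: 1/6 · 4/55 = 2/165, 1/3 · 1/20 = 1/60, 1/2 · 5/42 = 5/84; these sum to 34/385.
Dividing through by the total gives posterior P(box A | data) = 7/51, P(box B | data) = 77/408, P(box C | data) = 275/408.
The predictive probability is P(green next | data) = (1/9)(7/51) + (0)(77/408) + (0)(275/408) = 7/459.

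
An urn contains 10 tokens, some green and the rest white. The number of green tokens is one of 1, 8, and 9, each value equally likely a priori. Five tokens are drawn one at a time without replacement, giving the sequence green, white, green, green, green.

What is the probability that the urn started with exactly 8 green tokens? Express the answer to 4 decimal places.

0.5263

Under each hypothesis, the probability of the observed sequence is: P(data | r = 1) = (1/10)(9/9)(0/8) = 0; P(data | r = 8) = (8/10)(2/9)(7/8)(6/7)(5/6) = 1/9; P(data | r = 9) = (9/10)(1/9)(8/8)(7/7)(6/6) = 1/10.
Weighting by the prior gives 1/3 · 0 = 0, 1/3 · 1/9 = 1/27, 1/3 · 1/10 = 1/30; these sum to 19/270.
Hence P(r = 8 | data) = (1/27) / (19/270) = 10/19.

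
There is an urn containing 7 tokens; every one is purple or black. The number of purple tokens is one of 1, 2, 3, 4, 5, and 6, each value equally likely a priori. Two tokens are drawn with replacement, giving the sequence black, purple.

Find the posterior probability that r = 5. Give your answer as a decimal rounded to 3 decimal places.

The likelihood of the observed sequence under each hypothesis: P(data | r = 1) = (6/7)(1/7) = 6/49; P(data | r = 2) = (5/7)(2/7) = 10/49; P(data | r = 3) = (4/7)(3/7) = 12/49; P(data | r = 4) = (3/7)(4/7) = 12/49; P(data | r = 5) = (2/7)(5/7) = 10/49; P(data | r = 6) = (1/7)(6/7) = 6/49.
The prior-weighted likelihoods are 1/6 · 6/49 = 1/49, 1/6 · 10/49 = 5/147, 1/6 · 12/49 = 2/49, 1/6 · 12/49 = 2/49, 1/6 · 10/49 = 5/147, 1/6 · 6/49 = 1/49; summing to 4/21.
So P(r = 5 | data) = (5/147) / (4/21) = 5/28.

0.179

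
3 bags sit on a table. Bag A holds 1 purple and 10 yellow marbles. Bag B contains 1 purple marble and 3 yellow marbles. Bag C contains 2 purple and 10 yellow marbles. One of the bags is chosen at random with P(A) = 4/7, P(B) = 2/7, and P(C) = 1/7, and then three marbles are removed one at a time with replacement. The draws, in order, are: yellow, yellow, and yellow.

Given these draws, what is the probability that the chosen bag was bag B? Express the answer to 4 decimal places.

0.1906

For each hypothesis, P(data | H) works out to: P(data | bag A) = (10/11)(10/11)(10/11) = 0.75131; P(data | bag B) = (3/4)(3/4)(3/4) = 0.42188; P(data | bag C) = (10/12)(10/12)(10/12) = 0.5787.
The prior-weighted likelihoods are 4/7 · 0.75131 = 0.42932, 2/7 · 0.42188 = 0.12054, 1/7 · 0.5787 = 0.082672; these sum to 0.63253.
By Bayes' rule, P(bag B | data) = (0.12054) / (0.63253) = 0.19056.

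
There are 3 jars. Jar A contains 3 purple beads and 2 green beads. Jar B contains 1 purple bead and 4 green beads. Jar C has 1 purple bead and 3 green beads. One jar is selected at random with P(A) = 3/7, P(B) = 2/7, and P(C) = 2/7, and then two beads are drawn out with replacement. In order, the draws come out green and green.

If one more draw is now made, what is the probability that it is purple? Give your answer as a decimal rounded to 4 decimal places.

Compute the likelihood of the observed sequence for each case: P(data | jar A) = (2/5)(2/5) = 0.16; P(data | jar B) = (4/5)(4/5) = 0.64; P(data | jar C) = (3/4)(3/4) = 0.5625.
Weighting by the prior gives 3/7 · 0.16 = 0.068571, 2/7 · 0.64 = 0.18286, 2/7 · 0.5625 = 0.16071; these sum to 0.41214.
Dividing through by the total gives posterior P(jar A | data) = 0.16638, P(jar B | data) = 0.44367, P(jar C | data) = 0.38995.
So P(purple next | data) = Σ P(purple next | H) P(H | data) = (3/5)(0.16638) + (1/5)(0.44367) + (1/4)(0.38995) = 0.28605.

0.2860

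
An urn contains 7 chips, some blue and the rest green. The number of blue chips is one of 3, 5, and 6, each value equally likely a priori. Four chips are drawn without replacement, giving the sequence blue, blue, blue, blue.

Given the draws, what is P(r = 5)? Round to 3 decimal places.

Compute the likelihood of the observed sequence for each case: P(data | r = 3) = (3/7)(2/6)(1/5)(0/4) = 0; P(data | r = 5) = (5/7)(4/6)(3/5)(2/4) = 1/7; P(data | r = 6) = (6/7)(5/6)(4/5)(3/4) = 3/7.
The prior-weighted likelihoods are 1/3 · 0 = 0, 1/3 · 1/7 = 1/21, 1/3 · 3/7 = 1/7; summing to 4/21.
By Bayes' rule, P(r = 5 | data) = (1/21) / (4/21) = 1/4.

0.250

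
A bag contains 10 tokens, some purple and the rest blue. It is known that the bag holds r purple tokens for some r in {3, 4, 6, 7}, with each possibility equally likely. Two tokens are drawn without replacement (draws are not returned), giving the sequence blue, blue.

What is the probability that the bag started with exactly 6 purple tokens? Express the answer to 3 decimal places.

Under each hypothesis, the probability of the observed sequence is: P(data | r = 3) = (7/10)(6/9) = 7/15; P(data | r = 4) = (6/10)(5/9) = 1/3; P(data | r = 6) = (4/10)(3/9) = 2/15; P(data | r = 7) = (3/10)(2/9) = 1/15.
The prior-weighted likelihoods are 1/4 · 7/15 = 7/60, 1/4 · 1/3 = 1/12, 1/4 · 2/15 = 1/30, 1/4 · 1/15 = 1/60; these sum to 1/4.
Therefore the posterior P(r = 6 | data) = (1/30) / (1/4) = 2/15.

0.133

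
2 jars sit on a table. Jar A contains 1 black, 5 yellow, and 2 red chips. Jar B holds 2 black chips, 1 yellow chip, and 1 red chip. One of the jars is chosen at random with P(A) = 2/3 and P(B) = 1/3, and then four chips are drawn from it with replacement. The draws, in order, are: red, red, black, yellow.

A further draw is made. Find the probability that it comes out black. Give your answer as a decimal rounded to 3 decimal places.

0.292

The likelihood of the observed sequence under each hypothesis: P(data | jar A) = (2/8)(2/8)(1/8)(5/8) = 0.0048828; P(data | jar B) = (1/4)(1/4)(2/4)(1/4) = 0.0078125.
The prior-weighted likelihoods are 2/3 · 0.0048828 = 0.0032552, 1/3 · 0.0078125 = 0.0026042; summing to 0.0058594.
Normalising, the posterior is P(jar A | data) = 0.55556, P(jar B | data) = 0.44444.
The predictive probability is P(black next | data) = (1/8)(0.55556) + (1/2)(0.44444) = 0.29167.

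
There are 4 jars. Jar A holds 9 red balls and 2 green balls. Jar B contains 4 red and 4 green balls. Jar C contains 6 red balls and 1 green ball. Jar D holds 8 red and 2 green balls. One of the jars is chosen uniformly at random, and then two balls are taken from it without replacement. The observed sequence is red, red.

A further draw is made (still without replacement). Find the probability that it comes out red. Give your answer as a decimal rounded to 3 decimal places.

For each hypothesis, P(data | H) works out to: P(data | jar A) = (9/11)(8/10) = 0.65455; P(data | jar B) = (4/8)(3/7) = 0.21429; P(data | jar C) = (6/7)(5/6) = 0.71429; P(data | jar D) = (8/10)(7/9) = 0.62222.
Weighting by the prior gives 1/4 · 0.65455 = 0.16364, 1/4 · 0.21429 = 0.053571, 1/4 · 0.71429 = 0.17857, 1/4 · 0.62222 = 0.15556; summing to 0.55133.
The posterior is then P(jar A | data) = 0.2968, P(jar B | data) = 0.097167, P(jar C | data) = 0.32389, P(jar D | data) = 0.28214.
So P(red next | data) = Σ P(red next | H) P(H | data) = (7/9)(0.2968) + (1/3)(0.097167) + (4/5)(0.32389) + (3/4)(0.28214) = 0.73395.

0.734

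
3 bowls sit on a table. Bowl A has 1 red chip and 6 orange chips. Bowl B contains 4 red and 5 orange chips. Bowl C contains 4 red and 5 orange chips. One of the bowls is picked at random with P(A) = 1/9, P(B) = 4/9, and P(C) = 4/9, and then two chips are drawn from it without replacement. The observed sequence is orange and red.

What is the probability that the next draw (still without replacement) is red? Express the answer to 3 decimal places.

Compute the likelihood of the observed sequence for each case: P(data | bowl A) = (6/7)(1/6) = 1/7; P(data | bowl B) = (5/9)(4/8) = 5/18; P(data | bowl C) = (5/9)(4/8) = 5/18.
Weighting by the prior gives 1/9 · 1/7 = 1/63, 4/9 · 5/18 = 10/81, 4/9 · 5/18 = 10/81; summing to 149/567.
Dividing through by the total gives posterior P(bowl A | data) = 9/149, P(bowl B | data) = 70/149, P(bowl C | data) = 70/149.
The predictive probability is P(red next | data) = (0)(9/149) + (3/7)(70/149) + (3/7)(70/149) = 60/149.

0.403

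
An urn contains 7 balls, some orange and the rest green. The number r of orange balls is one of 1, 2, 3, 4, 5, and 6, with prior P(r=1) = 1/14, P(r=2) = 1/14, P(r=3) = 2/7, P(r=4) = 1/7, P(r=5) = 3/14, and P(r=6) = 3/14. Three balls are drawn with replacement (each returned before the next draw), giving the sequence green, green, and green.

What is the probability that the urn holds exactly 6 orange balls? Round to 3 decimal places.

The likelihood of the observed sequence under each hypothesis: P(data | r = 1) = (6/7)(6/7)(6/7) = 0.62974; P(data | r = 2) = (5/7)(5/7)(5/7) = 0.36443; P(data | r = 3) = (4/7)(4/7)(4/7) = 0.18659; P(data | r = 4) = (3/7)(3/7)(3/7) = 0.078717; P(data | r = 5) = (2/7)(2/7)(2/7) = 0.023324; P(data | r = 6) = (1/7)(1/7)(1/7) = 0.0029155.
Multiplying each by its prior: 1/14 · 0.62974 = 0.044981, 1/14 · 0.36443 = 0.026031, 2/7 · 0.18659 = 0.053311, 1/7 · 0.078717 = 0.011245, 3/14 · 0.023324 = 0.0049979, 3/14 · 0.0029155 = 0.00062474; summing to 0.14119.
Hence P(r = 6 | data) = (0.00062474) / (0.14119) = 0.0044248.

0.004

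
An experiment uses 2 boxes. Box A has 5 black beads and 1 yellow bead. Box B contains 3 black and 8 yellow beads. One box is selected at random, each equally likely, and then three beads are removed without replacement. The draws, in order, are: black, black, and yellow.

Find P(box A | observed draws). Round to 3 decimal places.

For each hypothesis, P(data | H) works out to: P(data | box A) = (5/6)(4/5)(1/4) = 1/6; P(data | box B) = (3/11)(2/10)(8/9) = 8/165.
Weighting by the prior gives 1/2 · 1/6 = 1/12, 1/2 · 8/165 = 4/165; with total 71/660.
Therefore the posterior P(box A | data) = (1/12) / (71/660) = 55/71.

0.775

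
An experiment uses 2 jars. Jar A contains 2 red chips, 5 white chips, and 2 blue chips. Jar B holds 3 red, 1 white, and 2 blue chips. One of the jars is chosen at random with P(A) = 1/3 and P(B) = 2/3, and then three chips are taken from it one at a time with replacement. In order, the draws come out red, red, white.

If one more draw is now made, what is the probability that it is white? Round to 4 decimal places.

Compute the likelihood of the observed sequence for each case: P(data | jar A) = (2/9)(2/9)(5/9) = 0.027435; P(data | jar B) = (3/6)(3/6)(1/6) = 0.041667.
Multiplying each by its prior: 1/3 · 0.027435 = 0.0091449, 2/3 · 0.041667 = 0.027778; these sum to 0.036923.
Normalising, the posterior is P(jar A | data) = 0.24768, P(jar B | data) = 0.75232.
So P(white next | data) = Σ P(white next | H) P(H | data) = (5/9)(0.24768) + (1/6)(0.75232) = 0.26299.

0.2630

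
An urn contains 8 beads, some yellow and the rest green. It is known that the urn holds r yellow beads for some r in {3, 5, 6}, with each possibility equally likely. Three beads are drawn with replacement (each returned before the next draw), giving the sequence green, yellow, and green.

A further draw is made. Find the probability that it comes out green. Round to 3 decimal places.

0.484

Under each hypothesis, the probability of the observed sequence is: P(data | r = 3) = (5/8)(3/8)(5/8) = 75/512; P(data | r = 5) = (3/8)(5/8)(3/8) = 45/512; P(data | r = 6) = (2/8)(6/8)(2/8) = 3/64.
The prior-weighted likelihoods are 1/3 · 75/512 = 25/512, 1/3 · 45/512 = 15/512, 1/3 · 3/64 = 1/64; these sum to 3/32.
Normalising, the posterior is P(r = 3 | data) = 25/48, P(r = 5 | data) = 5/16, P(r = 6 | data) = 1/6.
Averaging over the posterior, P(green next | data) = (5/8)(25/48) + (3/8)(5/16) + (1/4)(1/6) = 31/64.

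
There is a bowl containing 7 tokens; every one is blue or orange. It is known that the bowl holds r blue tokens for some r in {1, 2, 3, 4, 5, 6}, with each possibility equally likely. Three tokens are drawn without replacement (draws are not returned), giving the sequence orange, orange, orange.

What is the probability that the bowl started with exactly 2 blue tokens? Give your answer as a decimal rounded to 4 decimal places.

0.2857

Compute the likelihood of the observed sequence for each case: P(data | r = 1) = (6/7)(5/6)(4/5) = 4/7; P(data | r = 2) = (5/7)(4/6)(3/5) = 2/7; P(data | r = 3) = (4/7)(3/6)(2/5) = 4/35; P(data | r = 4) = (3/7)(2/6)(1/5) = 1/35; P(data | r = 5) = (2/7)(1/6)(0/5) = 0; P(data | r = 6) = (1/7)(0/6) = 0.
Multiplying each by its prior: 1/6 · 4/7 = 2/21, 1/6 · 2/7 = 1/21, 1/6 · 4/35 = 2/105, 1/6 · 1/35 = 1/210, 1/6 · 0 = 0, 1/6 · 0 = 0; with total 1/6.
So P(r = 2 | data) = (1/21) / (1/6) = 2/7.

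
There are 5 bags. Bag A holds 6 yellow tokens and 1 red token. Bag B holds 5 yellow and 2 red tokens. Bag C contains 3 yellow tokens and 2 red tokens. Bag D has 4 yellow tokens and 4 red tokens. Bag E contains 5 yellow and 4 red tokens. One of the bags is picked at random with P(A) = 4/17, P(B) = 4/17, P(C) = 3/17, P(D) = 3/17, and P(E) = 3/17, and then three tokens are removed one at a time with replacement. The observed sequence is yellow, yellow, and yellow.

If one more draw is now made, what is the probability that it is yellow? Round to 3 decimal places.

The likelihood of the observed sequence under each hypothesis: P(data | bag A) = (6/7)(6/7)(6/7) = 0.62974; P(data | bag B) = (5/7)(5/7)(5/7) = 0.36443; P(data | bag C) = (3/5)(3/5)(3/5) = 0.216; P(data | bag D) = (4/8)(4/8)(4/8) = 0.125; P(data | bag E) = (5/9)(5/9)(5/9) = 0.17147.
Multiplying each by its prior: 4/17 · 0.62974 = 0.14817, 4/17 · 0.36443 = 0.085749, 3/17 · 0.216 = 0.038118, 3/17 · 0.125 = 0.022059, 3/17 · 0.17147 = 0.030259; these sum to 0.32436.
Normalising, the posterior is P(bag A | data) = 0.45682, P(bag B | data) = 0.26436, P(bag C | data) = 0.11752, P(bag D | data) = 0.068008, P(bag E | data) = 0.093289.
The predictive probability is P(yellow next | data) = (6/7)(0.45682) + (5/7)(0.26436) + (3/5)(0.11752) + (1/2)(0.068008) + (5/9)(0.093289) = 0.73673.

0.737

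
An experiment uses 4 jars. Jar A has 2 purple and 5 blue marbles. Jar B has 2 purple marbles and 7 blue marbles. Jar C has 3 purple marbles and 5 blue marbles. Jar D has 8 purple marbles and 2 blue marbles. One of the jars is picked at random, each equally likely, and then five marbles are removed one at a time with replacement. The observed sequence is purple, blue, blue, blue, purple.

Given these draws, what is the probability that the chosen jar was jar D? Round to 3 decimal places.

0.055

Under each hypothesis, the probability of the observed sequence is: P(data | jar A) = (2/7)(5/7)(5/7)(5/7)(2/7) = 0.02975; P(data | jar B) = (2/9)(7/9)(7/9)(7/9)(2/9) = 0.023235; P(data | jar C) = (3/8)(5/8)(5/8)(5/8)(3/8) = 0.034332; P(data | jar D) = (8/10)(2/10)(2/10)(2/10)(8/10) = 0.00512.
Multiplying each by its prior: 1/4 · 0.02975 = 0.0074374, 1/4 · 0.023235 = 0.0058087, 1/4 · 0.034332 = 0.0085831, 1/4 · 0.00512 = 0.00128; with total 0.023109.
Hence P(jar D | data) = (0.00128) / (0.023109) = 0.055389.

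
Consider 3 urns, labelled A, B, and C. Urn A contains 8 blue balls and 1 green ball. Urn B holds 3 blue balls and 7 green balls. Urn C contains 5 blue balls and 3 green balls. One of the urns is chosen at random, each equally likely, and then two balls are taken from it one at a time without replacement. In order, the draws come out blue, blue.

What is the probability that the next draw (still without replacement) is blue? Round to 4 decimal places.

For each hypothesis, P(data | H) works out to: P(data | urn A) = (8/9)(7/8) = 0.77778; P(data | urn B) = (3/10)(2/9) = 0.066667; P(data | urn C) = (5/8)(4/7) = 0.35714.
Multiplying each by its prior: 1/3 · 0.77778 = 0.25926, 1/3 · 0.066667 = 0.022222, 1/3 · 0.35714 = 0.11905; summing to 0.40053.
Dividing through by the total gives posterior P(urn A | data) = 0.64729, P(urn B | data) = 0.055482, P(urn C | data) = 0.29723.
The predictive probability is P(blue next | data) = (6/7)(0.64729) + (1/8)(0.055482) + (1/2)(0.29723) = 0.71037.

0.7104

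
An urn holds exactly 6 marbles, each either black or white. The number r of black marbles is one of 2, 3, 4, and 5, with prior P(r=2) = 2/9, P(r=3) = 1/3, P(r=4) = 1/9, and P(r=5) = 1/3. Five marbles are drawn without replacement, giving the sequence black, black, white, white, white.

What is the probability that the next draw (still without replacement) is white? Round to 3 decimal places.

The likelihood of the observed sequence under each hypothesis: P(data | r = 2) = (2/6)(1/5)(4/4)(3/3)(2/2) = 1/15; P(data | r = 3) = (3/6)(2/5)(3/4)(2/3)(1/2) = 1/20; P(data | r = 4) = (4/6)(3/5)(2/4)(1/3)(0/2) = 0; P(data | r = 5) = (5/6)(4/5)(1/4)(0/3) = 0.
Multiplying each by its prior: 2/9 · 1/15 = 2/135, 1/3 · 1/20 = 1/60, 1/9 · 0 = 0, 1/3 · 0 = 0; with total 17/540.
The posterior is then P(r = 2 | data) = 8/17, P(r = 3 | data) = 9/17, P(r = 4 | data) = 0, P(r = 5 | data) = 0.
So P(white next | data) = Σ P(white next | H) P(H | data) = (1)(8/17) + (0)(9/17) = 8/17.

0.471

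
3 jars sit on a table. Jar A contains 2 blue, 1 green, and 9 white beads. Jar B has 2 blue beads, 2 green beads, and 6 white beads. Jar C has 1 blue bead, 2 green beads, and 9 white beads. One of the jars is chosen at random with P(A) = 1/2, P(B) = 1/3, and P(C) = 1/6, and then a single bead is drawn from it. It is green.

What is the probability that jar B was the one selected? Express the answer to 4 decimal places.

0.4898

Under each hypothesis, the probability of this draw is: P(data | jar A) = (1/12) = 1/12; P(data | jar B) = (2/10) = 1/5; P(data | jar C) = (2/12) = 1/6.
Weighting by the prior gives 1/2 · 1/12 = 1/24, 1/3 · 1/5 = 1/15, 1/6 · 1/6 = 1/36; summing to 49/360.
So P(jar B | data) = (1/15) / (49/360) = 24/49.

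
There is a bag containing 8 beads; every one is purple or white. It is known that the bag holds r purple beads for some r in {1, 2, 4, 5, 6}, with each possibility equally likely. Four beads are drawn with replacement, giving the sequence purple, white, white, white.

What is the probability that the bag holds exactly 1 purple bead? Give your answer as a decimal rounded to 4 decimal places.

Compute the likelihood of the observed sequence for each case: P(data | r = 1) = (1/8)(7/8)(7/8)(7/8) = 0.08374; P(data | r = 2) = (2/8)(6/8)(6/8)(6/8) = 0.10547; P(data | r = 4) = (4/8)(4/8)(4/8)(4/8) = 0.0625; P(data | r = 5) = (5/8)(3/8)(3/8)(3/8) = 0.032959; P(data | r = 6) = (6/8)(2/8)(2/8)(2/8) = 0.011719.
Weighting by the prior gives 1/5 · 0.08374 = 0.016748, 1/5 · 0.10547 = 0.021094, 1/5 · 0.0625 = 0.0125, 1/5 · 0.032959 = 0.0065918, 1/5 · 0.011719 = 0.0023437; with total 0.059277.
Hence P(r = 1 | data) = (0.016748) / (0.059277) = 0.28254.

0.2825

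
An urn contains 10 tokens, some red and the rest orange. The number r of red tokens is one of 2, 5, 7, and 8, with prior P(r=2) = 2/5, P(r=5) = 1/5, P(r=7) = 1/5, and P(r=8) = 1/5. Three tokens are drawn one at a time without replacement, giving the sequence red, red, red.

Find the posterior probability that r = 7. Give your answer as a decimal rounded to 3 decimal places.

The likelihood of the observed sequence under each hypothesis: P(data | r = 2) = (2/10)(1/9)(0/8) = 0; P(data | r = 5) = (5/10)(4/9)(3/8) = 1/12; P(data | r = 7) = (7/10)(6/9)(5/8) = 7/24; P(data | r = 8) = (8/10)(7/9)(6/8) = 7/15.
Multiplying each by its prior: 2/5 · 0 = 0, 1/5 · 1/12 = 1/60, 1/5 · 7/24 = 7/120, 1/5 · 7/15 = 7/75; these sum to 101/600.
Therefore the posterior P(r = 7 | data) = (7/120) / (101/600) = 35/101.

0.347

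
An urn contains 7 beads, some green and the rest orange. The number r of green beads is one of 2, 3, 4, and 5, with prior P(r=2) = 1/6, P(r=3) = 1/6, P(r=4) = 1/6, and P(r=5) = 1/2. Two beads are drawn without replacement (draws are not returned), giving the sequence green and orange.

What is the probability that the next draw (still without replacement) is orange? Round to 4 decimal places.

Under each hypothesis, the probability of the observed sequence is: P(data | r = 2) = (2/7)(5/6) = 5/21; P(data | r = 3) = (3/7)(4/6) = 2/7; P(data | r = 4) = (4/7)(3/6) = 2/7; P(data | r = 5) = (5/7)(2/6) = 5/21.
Multiplying each by its prior: 1/6 · 5/21 = 5/126, 1/6 · 2/7 = 1/21, 1/6 · 2/7 = 1/21, 1/2 · 5/21 = 5/42; these sum to 16/63.
The posterior is then P(r = 2 | data) = 5/32, P(r = 3 | data) = 3/16, P(r = 4 | data) = 3/16, P(r = 5 | data) = 15/32.
The predictive probability is P(orange next | data) = (4/5)(5/32) + (3/5)(3/16) + (2/5)(3/16) + (1/5)(15/32) = 13/32.

0.4063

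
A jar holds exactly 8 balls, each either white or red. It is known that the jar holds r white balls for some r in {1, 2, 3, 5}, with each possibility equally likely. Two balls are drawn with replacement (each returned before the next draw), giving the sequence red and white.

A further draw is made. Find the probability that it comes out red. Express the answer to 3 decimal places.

Compute the likelihood of the observed sequence for each case: P(data | r = 1) = (7/8)(1/8) = 7/64; P(data | r = 2) = (6/8)(2/8) = 3/16; P(data | r = 3) = (5/8)(3/8) = 15/64; P(data | r = 5) = (3/8)(5/8) = 15/64.
Multiplying each by its prior: 1/4 · 7/64 = 7/256, 1/4 · 3/16 = 3/64, 1/4 · 15/64 = 15/256, 1/4 · 15/64 = 15/256; with total 49/256.
Dividing through by the total gives posterior P(r = 1 | data) = 1/7, P(r = 2 | data) = 12/49, P(r = 3 | data) = 15/49, P(r = 5 | data) = 15/49.
The predictive probability is P(red next | data) = (7/8)(1/7) + (3/4)(12/49) + (5/8)(15/49) + (3/8)(15/49) = 241/392.

0.615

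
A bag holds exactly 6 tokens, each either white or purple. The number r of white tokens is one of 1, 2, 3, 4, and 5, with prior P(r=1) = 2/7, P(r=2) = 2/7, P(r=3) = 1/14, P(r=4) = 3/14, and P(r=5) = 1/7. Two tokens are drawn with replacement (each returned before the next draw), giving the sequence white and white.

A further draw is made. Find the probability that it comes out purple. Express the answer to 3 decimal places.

0.337

For each hypothesis, P(data | H) works out to: P(data | r = 1) = (1/6)(1/6) = 1/36; P(data | r = 2) = (2/6)(2/6) = 1/9; P(data | r = 3) = (3/6)(3/6) = 1/4; P(data | r = 4) = (4/6)(4/6) = 4/9; P(data | r = 5) = (5/6)(5/6) = 25/36.
Multiplying each by its prior: 2/7 · 1/36 = 1/126, 2/7 · 1/9 = 2/63, 1/14 · 1/4 = 1/56, 3/14 · 4/9 = 2/21, 1/7 · 25/36 = 25/252; summing to 127/504.
The posterior is then P(r = 1 | data) = 4/127, P(r = 2 | data) = 16/127, P(r = 3 | data) = 9/127, P(r = 4 | data) = 48/127, P(r = 5 | data) = 50/127.
Averaging over the posterior, P(purple next | data) = (5/6)(4/127) + (2/3)(16/127) + (1/2)(9/127) + (1/3)(48/127) + (1/6)(50/127) = 257/762.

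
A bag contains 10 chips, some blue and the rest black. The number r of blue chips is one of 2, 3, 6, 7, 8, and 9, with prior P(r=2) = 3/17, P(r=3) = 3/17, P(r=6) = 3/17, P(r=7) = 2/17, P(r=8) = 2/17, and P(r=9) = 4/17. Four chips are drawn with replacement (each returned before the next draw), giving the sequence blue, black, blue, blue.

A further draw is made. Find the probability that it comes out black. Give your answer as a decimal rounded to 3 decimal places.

For each hypothesis, P(data | H) works out to: P(data | r = 2) = (2/10)(8/10)(2/10)(2/10) = 0.0064; P(data | r = 3) = (3/10)(7/10)(3/10)(3/10) = 0.0189; P(data | r = 6) = (6/10)(4/10)(6/10)(6/10) = 0.0864; P(data | r = 7) = (7/10)(3/10)(7/10)(7/10) = 0.1029; P(data | r = 8) = (8/10)(2/10)(8/10)(8/10) = 0.1024; P(data | r = 9) = (9/10)(1/10)(9/10)(9/10) = 0.0729.
Multiplying each by its prior: 3/17 · 0.0064 = 0.0011294, 3/17 · 0.0189 = 0.0033353, 3/17 · 0.0864 = 0.015247, 2/17 · 0.1029 = 0.012106, 2/17 · 0.1024 = 0.012047, 4/17 · 0.0729 = 0.017153; these sum to 0.061018.
The posterior is then P(r = 2 | data) = 0.01851, P(r = 3 | data) = 0.054661, P(r = 6 | data) = 0.24988, P(r = 7 | data) = 0.1984, P(r = 8 | data) = 0.19744, P(r = 9 | data) = 0.28111.
The predictive probability is P(black next | data) = (4/5)(0.01851) + (7/10)(0.054661) + (2/5)(0.24988) + (3/10)(0.1984) + (1/5)(0.19744) + (1/10)(0.28111) = 0.28014.

0.280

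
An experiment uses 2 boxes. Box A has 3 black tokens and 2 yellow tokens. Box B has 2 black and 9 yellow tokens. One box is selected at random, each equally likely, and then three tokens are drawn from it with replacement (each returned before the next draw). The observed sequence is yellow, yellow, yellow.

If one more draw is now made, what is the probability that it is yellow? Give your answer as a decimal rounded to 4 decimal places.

Under each hypothesis, the probability of the observed sequence is: P(data | box A) = (2/5)(2/5)(2/5) = 0.064; P(data | box B) = (9/11)(9/11)(9/11) = 0.54771.
Weighting by the prior gives 1/2 · 0.064 = 0.032, 1/2 · 0.54771 = 0.27385; these sum to 0.30585.
The posterior is then P(box A | data) = 0.10462, P(box B | data) = 0.89538.
Averaging over the posterior, P(yellow next | data) = (2/5)(0.10462) + (9/11)(0.89538) = 0.77443.

0.7744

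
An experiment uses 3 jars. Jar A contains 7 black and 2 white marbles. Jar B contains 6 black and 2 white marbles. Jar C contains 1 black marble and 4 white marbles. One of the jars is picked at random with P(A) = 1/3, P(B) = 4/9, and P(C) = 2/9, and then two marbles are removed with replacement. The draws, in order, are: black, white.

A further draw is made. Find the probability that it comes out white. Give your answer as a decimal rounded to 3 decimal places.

Compute the likelihood of the observed sequence for each case: P(data | jar A) = (7/9)(2/9) = 0.17284; P(data | jar B) = (6/8)(2/8) = 0.1875; P(data | jar C) = (1/5)(4/5) = 0.16.
Weighting by the prior gives 1/3 · 0.17284 = 0.057613, 4/9 · 0.1875 = 0.083333, 2/9 · 0.16 = 0.035556; with total 0.1765.
The posterior is then P(jar A | data) = 0.32642, P(jar B | data) = 0.47214, P(jar C | data) = 0.20145.
So P(white next | data) = Σ P(white next | H) P(H | data) = (2/9)(0.32642) + (1/4)(0.47214) + (4/5)(0.20145) = 0.35173.

0.352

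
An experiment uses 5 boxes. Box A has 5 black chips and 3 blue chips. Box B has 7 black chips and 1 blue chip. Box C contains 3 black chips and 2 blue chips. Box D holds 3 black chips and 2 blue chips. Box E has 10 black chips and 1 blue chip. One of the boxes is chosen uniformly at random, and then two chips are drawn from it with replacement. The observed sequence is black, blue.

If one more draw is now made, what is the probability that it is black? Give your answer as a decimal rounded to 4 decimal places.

Compute the likelihood of the observed sequence for each case: P(data | box A) = (5/8)(3/8) = 0.23438; P(data | box B) = (7/8)(1/8) = 0.10938; P(data | box C) = (3/5)(2/5) = 0.24; P(data | box D) = (3/5)(2/5) = 0.24; P(data | box E) = (10/11)(1/11) = 0.082645.
Weighting by the prior gives 1/5 · 0.23438 = 0.046875, 1/5 · 0.10938 = 0.021875, 1/5 · 0.24 = 0.048, 1/5 · 0.24 = 0.048, 1/5 · 0.082645 = 0.016529; these sum to 0.18128.
Normalising, the posterior is P(box A | data) = 0.25858, P(box B | data) = 0.12067, P(box C | data) = 0.26479, P(box D | data) = 0.26479, P(box E | data) = 0.09118.
So P(black next | data) = Σ P(black next | H) P(H | data) = (5/8)(0.25858) + (7/8)(0.12067) + (3/5)(0.26479) + (3/5)(0.26479) + (10/11)(0.09118) = 0.66783.

0.6678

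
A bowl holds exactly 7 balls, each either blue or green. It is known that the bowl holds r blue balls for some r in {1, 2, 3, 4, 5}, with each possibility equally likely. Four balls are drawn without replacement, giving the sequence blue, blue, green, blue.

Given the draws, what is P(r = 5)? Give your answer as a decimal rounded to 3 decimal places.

Compute the likelihood of the observed sequence for each case: P(data | r = 1) = (1/7)(0/6) = 0; P(data | r = 2) = (2/7)(1/6)(5/5)(0/4) = 0; P(data | r = 3) = (3/7)(2/6)(4/5)(1/4) = 1/35; P(data | r = 4) = (4/7)(3/6)(3/5)(2/4) = 3/35; P(data | r = 5) = (5/7)(4/6)(2/5)(3/4) = 1/7.
Weighting by the prior gives 1/5 · 0 = 0, 1/5 · 0 = 0, 1/5 · 1/35 = 1/175, 1/5 · 3/35 = 3/175, 1/5 · 1/7 = 1/35; these sum to 9/175.
So P(r = 5 | data) = (1/35) / (9/175) = 5/9.

0.556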